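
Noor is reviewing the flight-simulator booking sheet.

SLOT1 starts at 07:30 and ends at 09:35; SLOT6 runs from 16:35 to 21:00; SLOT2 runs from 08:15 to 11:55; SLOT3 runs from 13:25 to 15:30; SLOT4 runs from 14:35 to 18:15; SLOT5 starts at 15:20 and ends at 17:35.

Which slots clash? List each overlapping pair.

Two intervals overlap when each starts before the other ends.
Sorted by start: SLOT1, SLOT2, SLOT3, SLOT4, SLOT5, SLOT6.
SLOT2 starts before SLOT1 ends → SLOT1 and SLOT2 overlap.
SLOT3 starts after SLOT1 ends — done with SLOT1.
SLOT3 starts after SLOT2 ends — done with SLOT2.
SLOT4 starts before SLOT3 ends → SLOT3 and SLOT4 overlap.
SLOT5 starts before SLOT3 ends → SLOT3 and SLOT5 overlap.
SLOT6 starts after SLOT3 ends.
SLOT5 starts before SLOT4 ends → SLOT4 and SLOT5 overlap.
SLOT6 starts before SLOT4 ends → SLOT4 and SLOT6 overlap.
SLOT6 starts before SLOT5 ends → SLOT5 and SLOT6 overlap.

SLOT1 & SLOT2, SLOT3 & SLOT4, SLOT3 & SLOT5, SLOT4 & SLOT5, SLOT4 & SLOT6, SLOT5 & SLOT6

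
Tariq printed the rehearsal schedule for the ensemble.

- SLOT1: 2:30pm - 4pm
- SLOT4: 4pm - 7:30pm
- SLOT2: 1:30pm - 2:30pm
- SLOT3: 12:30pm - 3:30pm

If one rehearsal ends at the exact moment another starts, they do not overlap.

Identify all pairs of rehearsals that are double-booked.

SLOT1 & SLOT3, SLOT2 & SLOT3

Two intervals overlap when each starts before the other ends.
Sorted by start: SLOT3, SLOT2, SLOT1, SLOT4.
SLOT2 starts before SLOT3 ends → SLOT3 and SLOT2 overlap.
SLOT1 starts before SLOT3 ends → SLOT3 and SLOT1 overlap.
SLOT4 starts after SLOT3 ends.
SLOT1 starts exactly when SLOT2 ends (back-to-back, no overlap); SLOT2 is clear from here.
SLOT4 starts exactly when SLOT1 ends (back-to-back, no overlap).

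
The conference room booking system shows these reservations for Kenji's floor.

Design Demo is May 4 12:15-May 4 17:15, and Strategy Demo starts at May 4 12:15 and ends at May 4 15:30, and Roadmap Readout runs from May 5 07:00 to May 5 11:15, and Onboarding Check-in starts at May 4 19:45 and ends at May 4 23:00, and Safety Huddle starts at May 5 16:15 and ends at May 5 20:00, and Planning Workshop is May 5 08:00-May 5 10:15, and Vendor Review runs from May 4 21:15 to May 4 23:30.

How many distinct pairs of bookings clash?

3

Sorted by start: Strategy Demo, Design Demo, Onboarding Check-in, Vendor Review, Roadmap Readout, Planning Workshop, Safety Huddle.
Design Demo starts before Strategy Demo ends → Strategy Demo and Design Demo overlap.
Onboarding Check-in starts after Strategy Demo ends, so Strategy Demo has no further overlaps.
Onboarding Check-in starts after Design Demo ends, so Design Demo has no further overlaps.
Vendor Review starts before Onboarding Check-in ends → Onboarding Check-in and Vendor Review overlap.
Roadmap Readout starts after Onboarding Check-in ends, so Onboarding Check-in has no further overlaps.
Roadmap Readout starts after Vendor Review ends, so Vendor Review has no further overlaps.
Planning Workshop starts before Roadmap Readout ends → Roadmap Readout and Planning Workshop overlap.
Safety Huddle starts after Roadmap Readout ends.
Safety Huddle starts after Planning Workshop ends.
Overlapping pairs: Design Demo & Strategy Demo, Onboarding Check-in & Vendor Review, Planning Workshop & Roadmap Readout — 3 in total.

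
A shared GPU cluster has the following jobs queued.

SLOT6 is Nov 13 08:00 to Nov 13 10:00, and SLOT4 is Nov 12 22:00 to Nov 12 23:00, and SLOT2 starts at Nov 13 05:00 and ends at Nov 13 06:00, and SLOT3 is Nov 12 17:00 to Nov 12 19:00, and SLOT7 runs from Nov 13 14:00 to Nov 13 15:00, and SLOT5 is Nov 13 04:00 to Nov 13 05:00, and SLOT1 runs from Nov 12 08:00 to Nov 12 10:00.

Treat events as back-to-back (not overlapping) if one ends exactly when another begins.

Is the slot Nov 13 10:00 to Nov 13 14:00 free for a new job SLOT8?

SLOT1: ends Nov 12 10:00 at or before SLOT8 starts Nov 13 10:00 → clear.
SLOT3: ends Nov 12 19:00 at or before SLOT8 starts Nov 13 10:00 → clear.
SLOT4: ends Nov 12 23:00 at or before SLOT8 starts Nov 13 10:00 → clear.
SLOT5: ends Nov 13 05:00 at or before SLOT8 starts Nov 13 10:00 → clear.
SLOT2: ends Nov 13 06:00 at or before SLOT8 starts Nov 13 10:00 → clear.
SLOT6: ends Nov 13 10:00 at or before SLOT8 starts Nov 13 10:00 → clear.
SLOT7: starts Nov 13 14:00 at or after SLOT8 ends Nov 13 14:00 → clear.

Yes — the slot is free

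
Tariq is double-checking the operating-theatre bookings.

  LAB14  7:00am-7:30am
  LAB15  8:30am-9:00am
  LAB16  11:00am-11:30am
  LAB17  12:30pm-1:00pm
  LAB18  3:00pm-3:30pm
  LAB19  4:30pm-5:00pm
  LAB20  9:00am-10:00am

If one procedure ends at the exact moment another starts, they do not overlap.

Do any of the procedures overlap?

Sorted by start: LAB14, LAB15, LAB20, LAB16, LAB17, LAB18, LAB19.
LAB15 starts after LAB14 ends — done with LAB14.
LAB20 starts exactly when LAB15 ends (back-to-back, no overlap) — done with LAB15.
LAB16 starts after LAB20 ends — done with LAB20.
LAB17 starts after LAB16 ends — done with LAB16.
LAB18 starts after LAB17 ends — done with LAB17.
LAB19 starts after LAB18 ends.
Every pair is clear; the schedule has no overlaps.

No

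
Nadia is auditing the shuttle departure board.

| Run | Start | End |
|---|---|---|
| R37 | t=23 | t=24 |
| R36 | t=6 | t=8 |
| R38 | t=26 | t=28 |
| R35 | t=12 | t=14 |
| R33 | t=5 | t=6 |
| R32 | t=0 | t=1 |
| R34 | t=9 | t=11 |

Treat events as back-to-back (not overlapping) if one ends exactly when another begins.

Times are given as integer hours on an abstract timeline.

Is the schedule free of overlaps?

Sorted by start: R32, R33, R36, R34, R35, R37, R38.
R33 starts after R32 ends, so nothing later overlaps R32 either.
R36 starts exactly when R33 ends (back-to-back, no overlap), so nothing later overlaps R33 either.
R34 starts after R36 ends, so nothing later overlaps R36 either.
R35 starts after R34 ends, so nothing later overlaps R34 either.
R37 starts after R35 ends, so nothing later overlaps R35 either.
R38 starts after R37 ends.
Every pair is clear; the schedule has no overlaps.

Yes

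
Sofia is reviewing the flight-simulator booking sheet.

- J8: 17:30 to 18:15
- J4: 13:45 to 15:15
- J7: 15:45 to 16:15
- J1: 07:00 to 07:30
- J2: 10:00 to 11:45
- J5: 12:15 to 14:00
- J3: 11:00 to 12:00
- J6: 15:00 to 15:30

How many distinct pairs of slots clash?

3

Sorted by start: J1, J2, J3, J5, J4, J6, J7, J8.
J2 starts after J1 ends — done with J1.
J3 starts before J2 ends → J2 and J3 overlap.
J5 starts after J2 ends — done with J2.
J5 starts after J3 ends — done with J3.
J4 starts before J5 ends → J5 and J4 overlap.
J6 starts after J5 ends — done with J5.
J6 starts before J4 ends → J4 and J6 overlap.
J7 starts after J4 ends — done with J4.
J7 starts after J6 ends — done with J6.
J8 starts after J7 ends.
Overlapping pairs: J2 & J3, J4 & J5, J4 & J6 — 3 in total.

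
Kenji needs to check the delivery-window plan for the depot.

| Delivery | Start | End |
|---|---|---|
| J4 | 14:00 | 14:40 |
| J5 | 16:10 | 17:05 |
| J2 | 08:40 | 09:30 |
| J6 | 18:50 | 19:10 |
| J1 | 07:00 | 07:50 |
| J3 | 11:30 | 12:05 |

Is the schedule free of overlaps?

Yes

Sorted by start: J1, J2, J3, J4, J5, J6.
J2 starts after J1 ends, so J1 has no further overlaps.
J3 starts after J2 ends, so J2 has no further overlaps.
J4 starts after J3 ends, so J3 has no further overlaps.
J5 starts after J4 ends, so J4 has no further overlaps.
J6 starts after J5 ends.
Every pair is clear; the schedule has no overlaps.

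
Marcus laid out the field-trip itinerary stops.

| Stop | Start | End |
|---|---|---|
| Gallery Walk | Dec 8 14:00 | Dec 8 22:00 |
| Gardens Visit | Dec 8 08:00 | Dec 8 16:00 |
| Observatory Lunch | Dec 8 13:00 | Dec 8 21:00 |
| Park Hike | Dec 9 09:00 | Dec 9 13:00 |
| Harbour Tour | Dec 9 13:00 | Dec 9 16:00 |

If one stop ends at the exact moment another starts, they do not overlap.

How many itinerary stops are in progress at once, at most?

Walk through starts and ends in time order (an end at T is processed before a start at T):
Dec 8 08:00 start Gardens Visit → 1
Dec 8 13:00 start Observatory Lunch → 2
Dec 8 14:00 start Gallery Walk → 3
Dec 8 16:00 end Gardens Visit → 2
Dec 8 21:00 end Observatory Lunch → 1
Dec 8 22:00 end Gallery Walk → 0
Dec 9 09:00 start Park Hike → 1
Dec 9 13:00 end Park Hike → 0
Dec 9 13:00 start Harbour Tour → 1
Dec 9 16:00 end Harbour Tour → 0
Peak is 3, at Dec 8 14:00 (Gallery Walk, Gardens Visit, Observatory Lunch).

3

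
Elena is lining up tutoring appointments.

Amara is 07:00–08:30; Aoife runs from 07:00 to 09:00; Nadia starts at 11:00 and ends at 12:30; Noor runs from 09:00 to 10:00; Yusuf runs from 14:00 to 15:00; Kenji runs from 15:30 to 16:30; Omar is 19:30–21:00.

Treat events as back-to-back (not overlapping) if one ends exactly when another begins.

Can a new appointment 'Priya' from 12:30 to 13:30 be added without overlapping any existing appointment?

Yes — the slot is free

Amara: ends 08:30 at or before Priya starts 12:30 → clear.
Aoife: ends 09:00 at or before Priya starts 12:30 → clear.
Noor: ends 10:00 at or before Priya starts 12:30 → clear.
Nadia: ends 12:30 at or before Priya starts 12:30 → clear.
Yusuf: starts 14:00 at or after Priya ends 13:30 → clear.
Kenji: starts 15:30 at or after Priya ends 13:30 → clear.
Omar: starts 19:30 at or after Priya ends 13:30 → clear.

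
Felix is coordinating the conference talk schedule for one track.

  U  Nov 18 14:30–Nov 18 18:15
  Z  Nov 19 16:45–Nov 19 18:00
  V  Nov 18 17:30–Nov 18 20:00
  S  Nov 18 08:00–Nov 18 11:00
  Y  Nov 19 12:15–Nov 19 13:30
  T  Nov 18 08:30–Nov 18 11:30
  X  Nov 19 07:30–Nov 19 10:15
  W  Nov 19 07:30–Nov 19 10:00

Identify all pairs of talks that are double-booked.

Two intervals overlap when each starts before the other ends.
Sorted by start: S, T, U, V, W, X, Y, Z.
T starts before S ends → S and T overlap.
U starts after S ends — done with S.
U starts after T ends — done with T.
V starts before U ends → U and V overlap.
W starts after U ends — done with U.
W starts after V ends — done with V.
X starts before W ends → W and X overlap.
Y starts after W ends — done with W.
Y starts after X ends — done with X.
Z starts after Y ends.

S & T, U & V, W & X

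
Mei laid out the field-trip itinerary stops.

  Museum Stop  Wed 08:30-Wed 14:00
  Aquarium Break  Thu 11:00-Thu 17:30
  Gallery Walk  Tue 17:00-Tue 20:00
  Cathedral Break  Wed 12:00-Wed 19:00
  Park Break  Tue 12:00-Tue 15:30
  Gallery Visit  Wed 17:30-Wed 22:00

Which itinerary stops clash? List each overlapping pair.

Cathedral Break & Gallery Visit, Cathedral Break & Museum Stop

Sorted by start: Park Break, Gallery Walk, Museum Stop, Cathedral Break, Gallery Visit, Aquarium Break.
Gallery Walk starts after Park Break ends, so nothing later overlaps Park Break either.
Museum Stop starts after Gallery Walk ends, so nothing later overlaps Gallery Walk either.
Cathedral Break starts before Museum Stop ends → Museum Stop and Cathedral Break overlap.
Gallery Visit starts after Museum Stop ends, so nothing later overlaps Museum Stop either.
Gallery Visit starts before Cathedral Break ends → Cathedral Break and Gallery Visit overlap.
Aquarium Break starts after Cathedral Break ends.
Aquarium Break starts after Gallery Visit ends.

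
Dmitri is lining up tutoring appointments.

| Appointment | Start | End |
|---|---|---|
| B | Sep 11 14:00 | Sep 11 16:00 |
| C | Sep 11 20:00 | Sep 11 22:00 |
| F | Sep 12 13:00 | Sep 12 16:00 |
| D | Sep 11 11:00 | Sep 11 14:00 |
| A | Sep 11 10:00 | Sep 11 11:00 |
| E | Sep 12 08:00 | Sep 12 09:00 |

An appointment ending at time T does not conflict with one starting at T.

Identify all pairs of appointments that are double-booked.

Sorted by start: A, D, B, C, E, F.
D starts exactly when A ends (back-to-back, no overlap), so A has no further overlaps.
B starts exactly when D ends (back-to-back, no overlap), so D has no further overlaps.
C starts after B ends, so B has no further overlaps.
E starts after C ends, so C has no further overlaps.
F starts after E ends.

no overlapping pairs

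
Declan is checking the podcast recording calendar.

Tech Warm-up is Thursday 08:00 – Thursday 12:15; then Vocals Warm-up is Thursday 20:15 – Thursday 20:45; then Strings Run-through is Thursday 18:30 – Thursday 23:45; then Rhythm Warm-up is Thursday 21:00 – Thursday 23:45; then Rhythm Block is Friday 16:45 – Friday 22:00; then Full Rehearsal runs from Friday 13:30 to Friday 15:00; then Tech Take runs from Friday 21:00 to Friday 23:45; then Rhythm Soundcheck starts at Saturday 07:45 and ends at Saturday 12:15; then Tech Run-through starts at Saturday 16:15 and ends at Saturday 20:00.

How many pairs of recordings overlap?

Sorted by start: Tech Warm-up, Strings Run-through, Vocals Warm-up, Rhythm Warm-up, Full Rehearsal, Rhythm Block, Tech Take, Rhythm Soundcheck, Tech Run-through.
Strings Run-through starts after Tech Warm-up ends, so Tech Warm-up has no further overlaps.
Vocals Warm-up starts before Strings Run-through ends → Strings Run-through and Vocals Warm-up overlap.
Rhythm Warm-up starts before Strings Run-through ends → Strings Run-through and Rhythm Warm-up overlap.
Full Rehearsal starts after Strings Run-through ends, so Strings Run-through has no further overlaps.
Rhythm Warm-up starts after Vocals Warm-up ends, so Vocals Warm-up has no further overlaps.
Full Rehearsal starts after Rhythm Warm-up ends, so Rhythm Warm-up has no further overlaps.
Rhythm Block starts after Full Rehearsal ends, so Full Rehearsal has no further overlaps.
Tech Take starts before Rhythm Block ends → Rhythm Block and Tech Take overlap.
Rhythm Soundcheck starts after Rhythm Block ends, so Rhythm Block has no further overlaps.
Rhythm Soundcheck starts after Tech Take ends, so Tech Take has no further overlaps.
Tech Run-through starts after Rhythm Soundcheck ends.
Overlapping pairs: Rhythm Block & Tech Take, Rhythm Warm-up & Strings Run-through, Strings Run-through & Vocals Warm-up — 3 in total.

3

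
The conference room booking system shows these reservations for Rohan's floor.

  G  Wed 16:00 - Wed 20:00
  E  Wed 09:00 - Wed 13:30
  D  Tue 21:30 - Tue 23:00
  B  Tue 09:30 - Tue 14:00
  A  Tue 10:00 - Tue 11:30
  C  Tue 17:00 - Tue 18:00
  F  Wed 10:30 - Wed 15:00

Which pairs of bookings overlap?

A & B, E & F

Sorted by start: B, A, C, D, E, F, G.
A starts before B ends → B and A overlap.
C starts after B ends; B is clear from here.
C starts after A ends; A is clear from here.
D starts after C ends; C is clear from here.
E starts after D ends; D is clear from here.
F starts before E ends → E and F overlap.
G starts after E ends.
G starts after F ends.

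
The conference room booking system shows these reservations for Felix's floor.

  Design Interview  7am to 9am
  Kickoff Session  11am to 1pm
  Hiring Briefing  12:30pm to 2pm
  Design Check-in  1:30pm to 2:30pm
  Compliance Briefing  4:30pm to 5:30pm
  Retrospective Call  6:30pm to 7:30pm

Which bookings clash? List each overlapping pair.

Design Check-in & Hiring Briefing, Hiring Briefing & Kickoff Session

Sorted by start: Design Interview, Kickoff Session, Hiring Briefing, Design Check-in, Compliance Briefing, Retrospective Call.
Kickoff Session starts after Design Interview ends — done with Design Interview.
Hiring Briefing starts before Kickoff Session ends → Kickoff Session and Hiring Briefing overlap.
Design Check-in starts after Kickoff Session ends — done with Kickoff Session.
Design Check-in starts before Hiring Briefing ends → Hiring Briefing and Design Check-in overlap.
Compliance Briefing starts after Hiring Briefing ends — done with Hiring Briefing.
Compliance Briefing starts after Design Check-in ends — done with Design Check-in.
Retrospective Call starts after Compliance Briefing ends.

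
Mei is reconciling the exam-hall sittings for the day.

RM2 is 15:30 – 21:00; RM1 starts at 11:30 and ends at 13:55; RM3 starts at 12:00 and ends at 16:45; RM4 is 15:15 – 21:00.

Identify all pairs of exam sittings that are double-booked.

RM1 & RM3, RM2 & RM3, RM2 & RM4, RM3 & RM4

Sorted by start: RM1, RM3, RM4, RM2.
RM3 starts before RM1 ends → RM1 and RM3 overlap.
RM4 starts after RM1 ends — done with RM1.
RM4 starts before RM3 ends → RM3 and RM4 overlap.
RM2 starts before RM3 ends → RM3 and RM2 overlap.
RM2 starts before RM4 ends → RM4 and RM2 overlap.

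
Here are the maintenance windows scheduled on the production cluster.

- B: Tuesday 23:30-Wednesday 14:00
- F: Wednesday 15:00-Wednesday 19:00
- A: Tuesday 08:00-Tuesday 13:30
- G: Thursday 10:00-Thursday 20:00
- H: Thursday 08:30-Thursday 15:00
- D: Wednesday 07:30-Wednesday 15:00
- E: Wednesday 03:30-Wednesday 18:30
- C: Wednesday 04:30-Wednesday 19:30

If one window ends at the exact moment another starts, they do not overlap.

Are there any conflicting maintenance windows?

Check each pair: they overlap iff neither finishes before the other starts.
Sorted by start: A, B, E, C, D, F, H, G.
B starts after A ends, so nothing later overlaps A either.
E starts before B ends → B and E overlap.
That's a conflict, so the schedule is not conflict-free.

Yes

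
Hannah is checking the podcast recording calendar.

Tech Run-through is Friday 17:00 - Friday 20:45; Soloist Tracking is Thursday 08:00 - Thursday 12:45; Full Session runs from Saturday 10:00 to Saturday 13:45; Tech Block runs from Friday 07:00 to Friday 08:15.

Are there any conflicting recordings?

Two intervals overlap when each starts before the other ends.
Sorted by start: Soloist Tracking, Tech Block, Tech Run-through, Full Session.
Tech Block starts after Soloist Tracking ends, so Soloist Tracking has no further overlaps.
Tech Run-through starts after Tech Block ends, so Tech Block has no further overlaps.
Full Session starts after Tech Run-through ends.
Every pair is clear; the schedule has no overlaps.

No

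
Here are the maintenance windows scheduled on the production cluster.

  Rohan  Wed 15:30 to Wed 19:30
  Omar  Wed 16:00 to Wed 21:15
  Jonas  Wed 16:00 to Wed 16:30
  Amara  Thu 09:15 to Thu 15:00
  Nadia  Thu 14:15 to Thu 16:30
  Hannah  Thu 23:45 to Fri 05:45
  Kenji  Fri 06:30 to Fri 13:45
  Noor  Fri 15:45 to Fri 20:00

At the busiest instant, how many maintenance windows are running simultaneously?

3

Sort all start/end points and keep a running count:
Wed 15:30 start Rohan → 1
Wed 16:00 start Jonas → 2
Wed 16:00 start Omar → 3
Wed 16:30 end Jonas → 2
Wed 19:30 end Rohan → 1
Wed 21:15 end Omar → 0
Thu 09:15 start Amara → 1
Thu 14:15 start Nadia → 2
Thu 15:00 end Amara → 1
Thu 16:30 end Nadia → 0
Thu 23:45 start Hannah → 1
Fri 05:45 end Hannah → 0
Fri 06:30 start Kenji → 1
Fri 13:45 end Kenji → 0
Fri 15:45 start Noor → 1
Fri 20:00 end Noor → 0
Peak is 3, at Wed 16:00 (Jonas, Omar, Rohan).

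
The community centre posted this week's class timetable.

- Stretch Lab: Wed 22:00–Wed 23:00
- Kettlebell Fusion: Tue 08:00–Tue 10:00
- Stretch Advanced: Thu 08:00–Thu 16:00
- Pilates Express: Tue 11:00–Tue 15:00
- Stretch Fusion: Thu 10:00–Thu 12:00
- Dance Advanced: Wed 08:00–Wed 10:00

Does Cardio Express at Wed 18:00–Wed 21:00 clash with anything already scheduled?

No — it doesn't clash with anything

Kettlebell Fusion: ends Tue 10:00 at or before Cardio Express starts Wed 18:00 → clear.
Pilates Express: ends Tue 15:00 at or before Cardio Express starts Wed 18:00 → clear.
Dance Advanced: ends Wed 10:00 at or before Cardio Express starts Wed 18:00 → clear.
Stretch Lab: starts Wed 22:00 at or after Cardio Express ends Wed 21:00 → clear.
Stretch Advanced: starts Thu 08:00 at or after Cardio Express ends Wed 21:00 → clear.
Stretch Fusion: starts Thu 10:00 at or after Cardio Express ends Wed 21:00 → clear.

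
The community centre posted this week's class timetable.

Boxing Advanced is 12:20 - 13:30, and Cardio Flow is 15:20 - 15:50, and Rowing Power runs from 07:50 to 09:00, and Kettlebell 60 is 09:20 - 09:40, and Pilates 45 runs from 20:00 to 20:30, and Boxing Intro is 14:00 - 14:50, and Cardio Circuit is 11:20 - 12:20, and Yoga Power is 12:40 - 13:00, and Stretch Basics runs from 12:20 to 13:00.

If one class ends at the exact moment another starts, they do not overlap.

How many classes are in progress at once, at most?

Sweep the timeline, counting +1 at each start and −1 at each end (ends before starts at a tie):
07:50 start Rowing Power → 1
09:00 end Rowing Power → 0
09:20 start Kettlebell 60 → 1
09:40 end Kettlebell 60 → 0
11:20 start Cardio Circuit → 1
12:20 end Cardio Circuit → 0
12:20 start Boxing Advanced → 1
12:20 start Stretch Basics → 2
12:40 start Yoga Power → 3
13:00 end Stretch Basics → 2
13:00 end Yoga Power → 1
13:30 end Boxing Advanced → 0
14:00 start Boxing Intro → 1
14:50 end Boxing Intro → 0
15:20 start Cardio Flow → 1
15:50 end Cardio Flow → 0
20:00 start Pilates 45 → 1
20:30 end Pilates 45 → 0
Peak is 3, at 12:40 (Boxing Advanced, Stretch Basics, Yoga Power).

3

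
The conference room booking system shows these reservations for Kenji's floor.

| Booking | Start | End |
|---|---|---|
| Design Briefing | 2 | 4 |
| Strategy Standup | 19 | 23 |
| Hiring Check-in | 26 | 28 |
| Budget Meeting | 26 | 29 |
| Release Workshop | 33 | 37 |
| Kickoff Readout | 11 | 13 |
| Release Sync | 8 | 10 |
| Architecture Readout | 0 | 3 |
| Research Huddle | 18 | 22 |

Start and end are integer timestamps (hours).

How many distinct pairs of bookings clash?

Two intervals overlap when each starts before the other ends.
Sorted by start: Architecture Readout, Design Briefing, Release Sync, Kickoff Readout, Research Huddle, Strategy Standup, Budget Meeting, Hiring Check-in, Release Workshop.
Design Briefing starts before Architecture Readout ends → Architecture Readout and Design Briefing overlap.
Release Sync starts after Architecture Readout ends; Architecture Readout is clear from here.
Release Sync starts after Design Briefing ends; Design Briefing is clear from here.
Kickoff Readout starts after Release Sync ends; Release Sync is clear from here.
Research Huddle starts after Kickoff Readout ends; Kickoff Readout is clear from here.
Strategy Standup starts before Research Huddle ends → Research Huddle and Strategy Standup overlap.
Budget Meeting starts after Research Huddle ends; Research Huddle is clear from here.
Budget Meeting starts after Strategy Standup ends; Strategy Standup is clear from here.
Hiring Check-in starts before Budget Meeting ends → Budget Meeting and Hiring Check-in overlap.
Release Workshop starts after Budget Meeting ends.
Release Workshop starts after Hiring Check-in ends.
Overlapping pairs: Architecture Readout & Design Briefing, Budget Meeting & Hiring Check-in, Research Huddle & Strategy Standup — 3 in total.

3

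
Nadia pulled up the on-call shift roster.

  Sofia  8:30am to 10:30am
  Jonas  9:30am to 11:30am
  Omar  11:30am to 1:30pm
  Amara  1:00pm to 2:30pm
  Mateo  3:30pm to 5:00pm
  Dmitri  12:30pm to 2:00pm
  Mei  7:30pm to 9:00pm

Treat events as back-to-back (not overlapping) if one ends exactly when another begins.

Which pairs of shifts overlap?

Sorted by start: Sofia, Jonas, Omar, Dmitri, Amara, Mateo, Mei.
Jonas starts before Sofia ends → Sofia and Jonas overlap.
Omar starts after Sofia ends — done with Sofia.
Omar starts exactly when Jonas ends (back-to-back, no overlap) — done with Jonas.
Dmitri starts before Omar ends → Omar and Dmitri overlap.
Amara starts before Omar ends → Omar and Amara overlap.
Mateo starts after Omar ends — done with Omar.
Amara starts before Dmitri ends → Dmitri and Amara overlap.
Mateo starts after Dmitri ends — done with Dmitri.
Mateo starts after Amara ends — done with Amara.
Mei starts after Mateo ends.

Amara & Dmitri, Amara & Omar, Dmitri & Omar, Jonas & Sofia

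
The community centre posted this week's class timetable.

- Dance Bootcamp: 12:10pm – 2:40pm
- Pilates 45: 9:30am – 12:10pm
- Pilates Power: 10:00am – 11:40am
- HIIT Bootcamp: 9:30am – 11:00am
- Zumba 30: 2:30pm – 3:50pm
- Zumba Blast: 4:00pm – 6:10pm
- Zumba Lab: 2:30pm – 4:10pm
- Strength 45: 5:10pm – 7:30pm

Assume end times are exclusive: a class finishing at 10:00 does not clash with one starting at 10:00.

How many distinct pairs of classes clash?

8

Sorted by start: Pilates 45, HIIT Bootcamp, Pilates Power, Dance Bootcamp, Zumba 30, Zumba Lab, Zumba Blast, Strength 45.
HIIT Bootcamp starts before Pilates 45 ends → Pilates 45 and HIIT Bootcamp overlap.
Pilates Power starts before Pilates 45 ends → Pilates 45 and Pilates Power overlap.
Dance Bootcamp starts exactly when Pilates 45 ends (back-to-back, no overlap) — done with Pilates 45.
Pilates Power starts before HIIT Bootcamp ends → HIIT Bootcamp and Pilates Power overlap.
Dance Bootcamp starts after HIIT Bootcamp ends — done with HIIT Bootcamp.
Dance Bootcamp starts after Pilates Power ends — done with Pilates Power.
Zumba 30 starts before Dance Bootcamp ends → Dance Bootcamp and Zumba 30 overlap.
Zumba Lab starts before Dance Bootcamp ends → Dance Bootcamp and Zumba Lab overlap.
Zumba Blast starts after Dance Bootcamp ends — done with Dance Bootcamp.
Zumba Lab starts before Zumba 30 ends → Zumba 30 and Zumba Lab overlap.
Zumba Blast starts after Zumba 30 ends — done with Zumba 30.
Zumba Blast starts before Zumba Lab ends → Zumba Lab and Zumba Blast overlap.
Strength 45 starts after Zumba Lab ends.
Strength 45 starts before Zumba Blast ends → Zumba Blast and Strength 45 overlap.
Overlapping pairs: Dance Bootcamp & Zumba 30, Dance Bootcamp & Zumba Lab, HIIT Bootcamp & Pilates 45, HIIT Bootcamp & Pilates Power, Pilates 45 & Pilates Power, Strength 45 & Zumba Blast, Zumba 30 & Zumba Lab, Zumba Blast & Zumba Lab — 8 in total.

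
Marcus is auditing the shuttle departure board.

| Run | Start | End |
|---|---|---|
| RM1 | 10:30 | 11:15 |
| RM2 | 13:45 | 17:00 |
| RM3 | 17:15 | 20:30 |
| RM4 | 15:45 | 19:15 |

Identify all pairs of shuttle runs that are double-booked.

RM2 & RM4, RM3 & RM4

Sorted by start: RM1, RM2, RM4, RM3.
RM2 starts after RM1 ends; RM1 is clear from here.
RM4 starts before RM2 ends → RM2 and RM4 overlap.
RM3 starts after RM2 ends.
RM3 starts before RM4 ends → RM4 and RM3 overlap.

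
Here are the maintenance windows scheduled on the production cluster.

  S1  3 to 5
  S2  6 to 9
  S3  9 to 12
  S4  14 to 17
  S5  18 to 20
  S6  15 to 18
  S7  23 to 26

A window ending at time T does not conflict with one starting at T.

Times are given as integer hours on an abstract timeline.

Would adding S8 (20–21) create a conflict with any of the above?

S1: ends 5 at or before S8 starts 20 → clear.
S2: ends 9 at or before S8 starts 20 → clear.
S3: ends 12 at or before S8 starts 20 → clear.
S4: ends 17 at or before S8 starts 20 → clear.
S6: ends 18 at or before S8 starts 20 → clear.
S5: ends 20 at or before S8 starts 20 → clear.
S7: starts 23 at or after S8 ends 21 → clear.

No — it doesn't clash with anything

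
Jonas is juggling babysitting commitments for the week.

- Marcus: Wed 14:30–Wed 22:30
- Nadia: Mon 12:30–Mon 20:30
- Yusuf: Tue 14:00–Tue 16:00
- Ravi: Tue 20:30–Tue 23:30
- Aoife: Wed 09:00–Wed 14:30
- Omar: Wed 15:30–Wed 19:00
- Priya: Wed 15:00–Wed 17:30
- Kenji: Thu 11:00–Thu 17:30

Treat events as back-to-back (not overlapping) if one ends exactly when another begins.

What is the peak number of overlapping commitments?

3

Walk through starts and ends in time order (an end at T is processed before a start at T):
Mon 12:30 start Nadia → 1
Mon 20:30 end Nadia → 0
Tue 14:00 start Yusuf → 1
Tue 16:00 end Yusuf → 0
Tue 20:30 start Ravi → 1
Tue 23:30 end Ravi → 0
Wed 09:00 start Aoife → 1
Wed 14:30 end Aoife → 0
Wed 14:30 start Marcus → 1
Wed 15:00 start Priya → 2
Wed 15:30 start Omar → 3
Wed 17:30 end Priya → 2
Wed 19:00 end Omar → 1
Wed 22:30 end Marcus → 0
Thu 11:00 start Kenji → 1
Thu 17:30 end Kenji → 0
Peak is 3, at Wed 15:30 (Marcus, Omar, Priya).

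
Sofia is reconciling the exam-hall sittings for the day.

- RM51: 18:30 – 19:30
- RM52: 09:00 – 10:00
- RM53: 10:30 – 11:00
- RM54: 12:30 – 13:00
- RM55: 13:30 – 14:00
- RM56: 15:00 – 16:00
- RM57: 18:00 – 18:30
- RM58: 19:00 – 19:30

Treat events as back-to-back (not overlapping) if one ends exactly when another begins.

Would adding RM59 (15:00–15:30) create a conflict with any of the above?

RM52: ends 10:00 at or before RM59 starts 15:00 → clear.
RM53: ends 11:00 at or before RM59 starts 15:00 → clear.
RM54: ends 13:00 at or before RM59 starts 15:00 → clear.
RM55: ends 14:00 at or before RM59 starts 15:00 → clear.
RM56: starts 15:00 before RM59 ends 15:30, and ends 16:00 after RM59 starts 15:00 → overlap.
RM57: starts 18:00 at or after RM59 ends 15:30 → clear.
RM51: starts 18:30 at or after RM59 ends 15:30 → clear.
RM58: starts 19:00 at or after RM59 ends 15:30 → clear.
RM59 overlaps RM56.

Yes — it overlaps RM56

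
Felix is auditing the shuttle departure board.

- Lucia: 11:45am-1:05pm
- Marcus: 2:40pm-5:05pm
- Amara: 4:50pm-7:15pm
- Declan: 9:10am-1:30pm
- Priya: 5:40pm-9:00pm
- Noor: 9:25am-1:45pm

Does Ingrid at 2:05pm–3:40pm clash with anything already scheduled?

Yes — it overlaps Marcus

Declan: ends 1:30pm at or before Ingrid starts 2:05pm → clear.
Noor: ends 1:45pm at or before Ingrid starts 2:05pm → clear.
Lucia: ends 1:05pm at or before Ingrid starts 2:05pm → clear.
Marcus: starts 2:40pm before Ingrid ends 3:40pm, and ends 5:05pm after Ingrid starts 2:05pm → overlap.
Amara: starts 4:50pm at or after Ingrid ends 3:40pm → clear.
Priya: starts 5:40pm at or after Ingrid ends 3:40pm → clear.
Ingrid overlaps Marcus.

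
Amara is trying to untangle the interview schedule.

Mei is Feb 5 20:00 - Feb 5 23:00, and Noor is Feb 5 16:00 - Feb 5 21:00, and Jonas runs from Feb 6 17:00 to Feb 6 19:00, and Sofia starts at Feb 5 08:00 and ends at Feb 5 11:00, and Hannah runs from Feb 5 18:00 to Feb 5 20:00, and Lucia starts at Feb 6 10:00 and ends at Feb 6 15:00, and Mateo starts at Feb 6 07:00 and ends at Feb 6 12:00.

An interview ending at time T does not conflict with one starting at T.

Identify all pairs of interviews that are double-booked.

Sorted by start: Sofia, Noor, Hannah, Mei, Mateo, Lucia, Jonas.
Noor starts after Sofia ends, so Sofia has no further overlaps.
Hannah starts before Noor ends → Noor and Hannah overlap.
Mei starts before Noor ends → Noor and Mei overlap.
Mateo starts after Noor ends, so Noor has no further overlaps.
Mei starts exactly when Hannah ends (back-to-back, no overlap), so Hannah has no further overlaps.
Mateo starts after Mei ends, so Mei has no further overlaps.
Lucia starts before Mateo ends → Mateo and Lucia overlap.
Jonas starts after Mateo ends.
Jonas starts after Lucia ends.

Hannah & Noor, Lucia & Mateo, Mei & Noor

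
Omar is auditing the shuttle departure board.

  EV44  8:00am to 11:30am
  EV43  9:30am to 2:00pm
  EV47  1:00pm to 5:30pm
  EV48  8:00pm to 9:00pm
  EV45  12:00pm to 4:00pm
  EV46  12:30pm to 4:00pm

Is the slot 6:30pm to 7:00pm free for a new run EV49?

EV44: ends 11:30am at or before EV49 starts 6:30pm → clear.
EV43: ends 2:00pm at or before EV49 starts 6:30pm → clear.
EV45: ends 4:00pm at or before EV49 starts 6:30pm → clear.
EV46: ends 4:00pm at or before EV49 starts 6:30pm → clear.
EV47: ends 5:30pm at or before EV49 starts 6:30pm → clear.
EV48: starts 8:00pm at or after EV49 ends 7:00pm → clear.

Yes — the slot is free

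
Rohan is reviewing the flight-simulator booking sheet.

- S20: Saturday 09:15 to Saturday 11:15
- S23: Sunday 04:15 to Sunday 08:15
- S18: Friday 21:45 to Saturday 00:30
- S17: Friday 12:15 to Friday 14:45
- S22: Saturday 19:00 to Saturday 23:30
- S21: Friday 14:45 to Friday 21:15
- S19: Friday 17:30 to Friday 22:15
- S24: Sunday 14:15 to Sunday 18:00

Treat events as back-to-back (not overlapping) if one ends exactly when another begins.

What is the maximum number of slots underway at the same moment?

2

Sort all start/end points and keep a running count:
Friday 12:15 start S17 → 1
Friday 14:45 end S17 → 0
Friday 14:45 start S21 → 1
Friday 17:30 start S19 → 2
Friday 21:15 end S21 → 1
Friday 21:45 start S18 → 2
Friday 22:15 end S19 → 1
Saturday 00:30 end S18 → 0
Saturday 09:15 start S20 → 1
Saturday 11:15 end S20 → 0
Saturday 19:00 start S22 → 1
Saturday 23:30 end S22 → 0
Sunday 04:15 start S23 → 1
Sunday 08:15 end S23 → 0
Sunday 14:15 start S24 → 1
Sunday 18:00 end S24 → 0
Peak is 2, at Friday 17:30 (S19, S21).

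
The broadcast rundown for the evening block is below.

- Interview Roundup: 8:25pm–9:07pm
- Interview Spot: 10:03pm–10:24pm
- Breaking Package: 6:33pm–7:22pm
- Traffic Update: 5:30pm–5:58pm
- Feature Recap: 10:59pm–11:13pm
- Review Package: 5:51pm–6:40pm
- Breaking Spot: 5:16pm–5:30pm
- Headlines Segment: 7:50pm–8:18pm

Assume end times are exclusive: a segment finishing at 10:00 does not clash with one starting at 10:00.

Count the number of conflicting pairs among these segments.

2

Check each pair: they overlap iff neither finishes before the other starts.
Sorted by start: Breaking Spot, Traffic Update, Review Package, Breaking Package, Headlines Segment, Interview Roundup, Interview Spot, Feature Recap.
Traffic Update starts exactly when Breaking Spot ends (back-to-back, no overlap) — done with Breaking Spot.
Review Package starts before Traffic Update ends → Traffic Update and Review Package overlap.
Breaking Package starts after Traffic Update ends — done with Traffic Update.
Breaking Package starts before Review Package ends → Review Package and Breaking Package overlap.
Headlines Segment starts after Review Package ends — done with Review Package.
Headlines Segment starts after Breaking Package ends — done with Breaking Package.
Interview Roundup starts after Headlines Segment ends — done with Headlines Segment.
Interview Spot starts after Interview Roundup ends — done with Interview Roundup.
Feature Recap starts after Interview Spot ends.
Overlapping pairs: Breaking Package & Review Package, Review Package & Traffic Update — 2 in total.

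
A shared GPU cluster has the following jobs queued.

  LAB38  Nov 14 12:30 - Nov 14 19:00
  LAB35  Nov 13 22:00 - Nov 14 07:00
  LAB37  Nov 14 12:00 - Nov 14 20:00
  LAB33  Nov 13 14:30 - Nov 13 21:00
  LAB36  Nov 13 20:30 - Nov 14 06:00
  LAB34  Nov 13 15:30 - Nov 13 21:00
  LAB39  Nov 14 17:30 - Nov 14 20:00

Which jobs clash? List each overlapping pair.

Sorted by start: LAB33, LAB34, LAB36, LAB35, LAB37, LAB38, LAB39.
LAB34 starts before LAB33 ends → LAB33 and LAB34 overlap.
LAB36 starts before LAB33 ends → LAB33 and LAB36 overlap.
LAB35 starts after LAB33 ends, so nothing later overlaps LAB33 either.
LAB36 starts before LAB34 ends → LAB34 and LAB36 overlap.
LAB35 starts after LAB34 ends, so nothing later overlaps LAB34 either.
LAB35 starts before LAB36 ends → LAB36 and LAB35 overlap.
LAB37 starts after LAB36 ends, so nothing later overlaps LAB36 either.
LAB37 starts after LAB35 ends, so nothing later overlaps LAB35 either.
LAB38 starts before LAB37 ends → LAB37 and LAB38 overlap.
LAB39 starts before LAB37 ends → LAB37 and LAB39 overlap.
LAB39 starts before LAB38 ends → LAB38 and LAB39 overlap.

LAB33 & LAB34, LAB33 & LAB36, LAB34 & LAB36, LAB35 & LAB36, LAB37 & LAB38, LAB37 & LAB39, LAB38 & LAB39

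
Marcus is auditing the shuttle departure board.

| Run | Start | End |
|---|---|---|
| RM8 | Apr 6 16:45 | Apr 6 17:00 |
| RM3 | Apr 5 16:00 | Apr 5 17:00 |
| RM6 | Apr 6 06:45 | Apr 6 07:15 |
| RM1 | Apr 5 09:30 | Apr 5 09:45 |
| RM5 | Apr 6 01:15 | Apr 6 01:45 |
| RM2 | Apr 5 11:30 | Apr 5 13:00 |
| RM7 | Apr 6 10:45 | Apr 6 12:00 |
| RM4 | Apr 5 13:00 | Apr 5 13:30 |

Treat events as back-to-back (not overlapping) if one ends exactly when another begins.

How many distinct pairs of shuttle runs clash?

Sorted by start: RM1, RM2, RM4, RM3, RM5, RM6, RM7, RM8.
RM2 starts after RM1 ends; RM1 is clear from here.
RM4 starts exactly when RM2 ends (back-to-back, no overlap); RM2 is clear from here.
RM3 starts after RM4 ends; RM4 is clear from here.
RM5 starts after RM3 ends; RM3 is clear from here.
RM6 starts after RM5 ends; RM5 is clear from here.
RM7 starts after RM6 ends; RM6 is clear from here.
RM8 starts after RM7 ends.
No pair overlaps.

0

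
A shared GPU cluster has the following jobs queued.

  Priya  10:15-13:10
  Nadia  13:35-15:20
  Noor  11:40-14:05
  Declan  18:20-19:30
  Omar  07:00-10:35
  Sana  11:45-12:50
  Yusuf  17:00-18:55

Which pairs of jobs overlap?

Declan & Yusuf, Nadia & Noor, Noor & Priya, Noor & Sana, Omar & Priya, Priya & Sana

Check each pair: they overlap iff neither finishes before the other starts.
Sorted by start: Omar, Priya, Noor, Sana, Nadia, Yusuf, Declan.
Priya starts before Omar ends → Omar and Priya overlap.
Noor starts after Omar ends, so nothing later overlaps Omar either.
Noor starts before Priya ends → Priya and Noor overlap.
Sana starts before Priya ends → Priya and Sana overlap.
Nadia starts after Priya ends, so nothing later overlaps Priya either.
Sana starts before Noor ends → Noor and Sana overlap.
Nadia starts before Noor ends → Noor and Nadia overlap.
Yusuf starts after Noor ends, so nothing later overlaps Noor either.
Nadia starts after Sana ends, so nothing later overlaps Sana either.
Yusuf starts after Nadia ends, so nothing later overlaps Nadia either.
Declan starts before Yusuf ends → Yusuf and Declan overlap.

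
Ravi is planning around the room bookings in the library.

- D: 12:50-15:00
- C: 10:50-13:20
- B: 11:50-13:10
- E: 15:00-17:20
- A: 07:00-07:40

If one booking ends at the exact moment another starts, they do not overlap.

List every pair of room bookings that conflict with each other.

Sorted by start: A, C, B, D, E.
C starts after A ends — done with A.
B starts before C ends → C and B overlap.
D starts before C ends → C and D overlap.
E starts after C ends.
D starts before B ends → B and D overlap.
E starts after B ends.
E starts exactly when D ends (back-to-back, no overlap).

B & C, B & D, C & D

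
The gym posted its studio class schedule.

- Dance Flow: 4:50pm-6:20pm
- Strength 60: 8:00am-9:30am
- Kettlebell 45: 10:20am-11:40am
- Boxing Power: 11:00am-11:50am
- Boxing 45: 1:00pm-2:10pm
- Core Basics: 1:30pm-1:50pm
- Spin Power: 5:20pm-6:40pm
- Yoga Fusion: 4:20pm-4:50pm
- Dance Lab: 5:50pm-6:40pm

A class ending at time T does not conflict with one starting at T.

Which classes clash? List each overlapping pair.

Boxing 45 & Core Basics, Boxing Power & Kettlebell 45, Dance Flow & Dance Lab, Dance Flow & Spin Power, Dance Lab & Spin Power

Two intervals overlap when each starts before the other ends.
Sorted by start: Strength 60, Kettlebell 45, Boxing Power, Boxing 45, Core Basics, Yoga Fusion, Dance Flow, Spin Power, Dance Lab.
Kettlebell 45 starts after Strength 60 ends, so nothing later overlaps Strength 60 either.
Boxing Power starts before Kettlebell 45 ends → Kettlebell 45 and Boxing Power overlap.
Boxing 45 starts after Kettlebell 45 ends, so nothing later overlaps Kettlebell 45 either.
Boxing 45 starts after Boxing Power ends, so nothing later overlaps Boxing Power either.
Core Basics starts before Boxing 45 ends → Boxing 45 and Core Basics overlap.
Yoga Fusion starts after Boxing 45 ends, so nothing later overlaps Boxing 45 either.
Yoga Fusion starts after Core Basics ends, so nothing later overlaps Core Basics either.
Dance Flow starts exactly when Yoga Fusion ends (back-to-back, no overlap), so nothing later overlaps Yoga Fusion either.
Spin Power starts before Dance Flow ends → Dance Flow and Spin Power overlap.
Dance Lab starts before Dance Flow ends → Dance Flow and Dance Lab overlap.
Dance Lab starts before Spin Power ends → Spin Power and Dance Lab overlap.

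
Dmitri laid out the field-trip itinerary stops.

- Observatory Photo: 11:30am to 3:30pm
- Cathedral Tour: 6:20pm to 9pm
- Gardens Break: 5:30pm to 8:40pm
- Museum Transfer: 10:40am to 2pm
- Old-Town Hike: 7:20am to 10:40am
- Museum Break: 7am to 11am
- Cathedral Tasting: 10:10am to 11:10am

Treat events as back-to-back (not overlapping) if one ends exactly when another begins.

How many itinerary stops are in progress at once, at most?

Sweep the timeline, counting +1 at each start and −1 at each end (ends before starts at a tie):
7am start Museum Break → 1
7:20am start Old-Town Hike → 2
10:10am start Cathedral Tasting → 3
10:40am end Old-Town Hike → 2
10:40am start Museum Transfer → 3
11am end Museum Break → 2
11:10am end Cathedral Tasting → 1
11:30am start Observatory Photo → 2
2pm end Museum Transfer → 1
3:30pm end Observatory Photo → 0
5:30pm start Gardens Break → 1
6:20pm start Cathedral Tour → 2
8:40pm end Gardens Break → 1
9pm end Cathedral Tour → 0
Peak is 3, at 10:10am (Cathedral Tasting, Museum Break, Old-Town Hike).

3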